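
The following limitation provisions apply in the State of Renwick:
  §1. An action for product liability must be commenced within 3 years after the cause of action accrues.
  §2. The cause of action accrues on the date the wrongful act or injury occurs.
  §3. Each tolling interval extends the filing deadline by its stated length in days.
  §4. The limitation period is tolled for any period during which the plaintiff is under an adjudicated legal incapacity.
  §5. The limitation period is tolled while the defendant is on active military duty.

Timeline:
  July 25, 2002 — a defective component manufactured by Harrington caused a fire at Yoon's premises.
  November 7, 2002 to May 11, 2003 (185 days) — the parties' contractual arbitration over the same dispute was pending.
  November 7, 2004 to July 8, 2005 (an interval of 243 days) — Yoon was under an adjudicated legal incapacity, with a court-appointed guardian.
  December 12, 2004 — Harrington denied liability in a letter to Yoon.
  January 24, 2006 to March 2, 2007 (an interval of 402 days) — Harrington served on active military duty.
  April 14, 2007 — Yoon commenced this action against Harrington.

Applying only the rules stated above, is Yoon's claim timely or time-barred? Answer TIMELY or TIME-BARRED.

TIMELY

The limitation period began to run on July 25, 2002.
Adding the 3 years base period to July 25, 2002 gives a deadline of July 25, 2005, before any tolling.
The period was tolled for 243 days by the plaintiff's legal incapacity (November 7, 2004 to July 8, 2005), pushing the deadline to March 25, 2006.
Because the defendant's active military service ran from January 24, 2006 to March 2, 2007, the deadline is extended by 402 days to May 1, 2007.
The pending related arbitration from November 7, 2002 to May 11, 2003 does not toll the period, because no stated rule makes a pending arbitration a tolling event.
The other events in the timeline have no effect on the limitation period under the stated rules.
Yoon filed on April 14, 2007, before the May 1, 2007 deadline, so the action is timely.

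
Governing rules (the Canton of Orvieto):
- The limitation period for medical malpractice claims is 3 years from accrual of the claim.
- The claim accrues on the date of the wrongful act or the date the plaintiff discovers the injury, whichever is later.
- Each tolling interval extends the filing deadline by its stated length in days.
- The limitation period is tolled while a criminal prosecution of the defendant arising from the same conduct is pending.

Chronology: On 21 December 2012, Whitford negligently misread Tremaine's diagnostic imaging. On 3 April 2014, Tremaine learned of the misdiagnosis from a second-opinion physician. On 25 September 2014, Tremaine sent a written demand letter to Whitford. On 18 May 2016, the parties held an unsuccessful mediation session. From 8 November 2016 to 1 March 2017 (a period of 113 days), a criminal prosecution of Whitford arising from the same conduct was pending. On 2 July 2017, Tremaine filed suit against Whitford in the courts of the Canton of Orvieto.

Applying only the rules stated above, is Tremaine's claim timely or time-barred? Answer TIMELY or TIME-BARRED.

Taking the later of the act (21 December 2012) and discovery (3 April 2014), the claim accrued on 3 April 2014.
Adding the 3 years base period to 3 April 2014 gives a deadline of 3 April 2017, before any tolling.
The period was tolled for 113 days by the pending criminal prosecution (8 November 2016 to 1 March 2017), pushing the deadline to 25 July 2017.
Nothing else in the chronology tolls or restarts the period.
The 2 July 2017 filing precedes the 25 July 2017 deadline; the claim is timely.

TIMELY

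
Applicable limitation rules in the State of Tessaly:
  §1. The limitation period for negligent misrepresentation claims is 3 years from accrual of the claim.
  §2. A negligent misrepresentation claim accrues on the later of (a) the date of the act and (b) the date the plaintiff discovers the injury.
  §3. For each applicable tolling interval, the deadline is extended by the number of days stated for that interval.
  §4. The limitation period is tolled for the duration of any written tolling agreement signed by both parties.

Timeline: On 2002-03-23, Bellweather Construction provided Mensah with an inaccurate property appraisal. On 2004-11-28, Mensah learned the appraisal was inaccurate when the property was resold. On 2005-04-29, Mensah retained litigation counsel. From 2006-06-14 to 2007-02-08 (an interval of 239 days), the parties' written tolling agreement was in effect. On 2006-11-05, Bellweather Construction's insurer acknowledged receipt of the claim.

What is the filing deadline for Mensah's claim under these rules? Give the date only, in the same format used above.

2008-07-24

The claim accrued on 2004-11-28 — the later of the 2002-03-23 act and the 2004-11-28 discovery.
3 years from 2004-11-28 is 2007-11-28.
The written tolling agreement from 2006-06-14 to 2007-02-08 tolled the period for 239 days, extending the deadline to 2008-07-24.
Nothing else in the chronology tolls or restarts the period.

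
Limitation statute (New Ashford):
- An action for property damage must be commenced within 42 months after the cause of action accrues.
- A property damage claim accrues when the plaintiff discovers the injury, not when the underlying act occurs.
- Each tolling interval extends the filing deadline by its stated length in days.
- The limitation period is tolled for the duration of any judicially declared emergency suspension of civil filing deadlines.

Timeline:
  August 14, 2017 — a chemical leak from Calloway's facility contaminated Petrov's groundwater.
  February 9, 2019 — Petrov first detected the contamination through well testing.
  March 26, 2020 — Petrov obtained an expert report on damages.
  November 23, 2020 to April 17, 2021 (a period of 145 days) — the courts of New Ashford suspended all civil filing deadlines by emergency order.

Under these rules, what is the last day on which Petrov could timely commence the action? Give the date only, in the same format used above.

The claim did not accrue until Petrov discovered the injury on February 9, 2019; the August 14, 2017 act date does not start the clock under the stated rule.
The untolled deadline — 42 months after February 9, 2019 — is August 9, 2022.
The emergency suspension of filing deadlines from November 23, 2020 to April 17, 2021 tolled the period for 145 days, extending the deadline to January 1, 2023.
The other events in the timeline have no effect on the limitation period under the stated rules.

January 1, 2023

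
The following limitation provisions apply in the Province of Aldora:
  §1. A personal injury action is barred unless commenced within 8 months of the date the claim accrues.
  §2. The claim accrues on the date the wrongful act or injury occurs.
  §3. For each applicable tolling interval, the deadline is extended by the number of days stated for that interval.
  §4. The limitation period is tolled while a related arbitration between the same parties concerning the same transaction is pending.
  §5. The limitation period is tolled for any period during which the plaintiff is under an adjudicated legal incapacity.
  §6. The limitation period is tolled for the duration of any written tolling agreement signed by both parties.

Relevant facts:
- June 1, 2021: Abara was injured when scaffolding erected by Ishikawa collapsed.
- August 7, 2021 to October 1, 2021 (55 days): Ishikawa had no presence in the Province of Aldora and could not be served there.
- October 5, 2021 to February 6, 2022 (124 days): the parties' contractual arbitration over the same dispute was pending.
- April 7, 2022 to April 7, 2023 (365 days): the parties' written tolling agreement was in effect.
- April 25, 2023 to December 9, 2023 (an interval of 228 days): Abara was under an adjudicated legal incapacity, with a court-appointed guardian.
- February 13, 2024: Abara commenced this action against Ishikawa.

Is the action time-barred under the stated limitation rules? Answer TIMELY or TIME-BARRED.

TIME-BARRED

The claim accrued on June 1, 2021, when the wrongful act occurred.
Adding the 8 months base period to June 1, 2021 gives a deadline of February 1, 2022, before any tolling.
Because the pending related arbitration ran from October 5, 2021 to February 6, 2022, the deadline is extended by 124 days to June 5, 2022.
The period was tolled for 365 days by the written tolling agreement (April 7, 2022 to April 7, 2023), pushing the deadline to June 5, 2023.
Because the plaintiff's legal incapacity ran from April 25, 2023 to December 9, 2023, the deadline is extended by 228 days to January 19, 2024.
No stated provision tolls the period for the defendant's absence, so the interval from August 7, 2021 to October 1, 2021 has no effect on the deadline.
The February 13, 2024 filing falls after the January 19, 2024 deadline; the claim is time-barred.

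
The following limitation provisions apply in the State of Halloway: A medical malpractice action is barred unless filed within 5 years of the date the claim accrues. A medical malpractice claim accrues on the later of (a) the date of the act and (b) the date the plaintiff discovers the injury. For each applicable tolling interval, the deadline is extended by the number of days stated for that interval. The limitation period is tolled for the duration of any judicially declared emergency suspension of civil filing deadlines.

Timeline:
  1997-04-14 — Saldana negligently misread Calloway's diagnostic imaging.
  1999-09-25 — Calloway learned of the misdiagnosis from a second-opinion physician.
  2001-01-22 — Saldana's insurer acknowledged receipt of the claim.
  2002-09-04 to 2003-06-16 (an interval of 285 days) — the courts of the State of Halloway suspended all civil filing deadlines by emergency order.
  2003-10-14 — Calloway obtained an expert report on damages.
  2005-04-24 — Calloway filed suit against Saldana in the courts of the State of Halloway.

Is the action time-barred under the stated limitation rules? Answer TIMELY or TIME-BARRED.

TIMELY

Taking the later of the act (1997-04-14) and discovery (1999-09-25), the claim accrued on 1999-09-25.
5 years from 1999-09-25 is 2004-09-25.
Because the emergency suspension of filing deadlines ran from 2002-09-04 to 2003-06-16, the deadline is extended by 285 days to 2005-07-07.
The other events in the timeline have no effect on the limitation period under the stated rules.
The 2005-04-24 filing precedes the 2005-07-07 deadline; the claim is timely.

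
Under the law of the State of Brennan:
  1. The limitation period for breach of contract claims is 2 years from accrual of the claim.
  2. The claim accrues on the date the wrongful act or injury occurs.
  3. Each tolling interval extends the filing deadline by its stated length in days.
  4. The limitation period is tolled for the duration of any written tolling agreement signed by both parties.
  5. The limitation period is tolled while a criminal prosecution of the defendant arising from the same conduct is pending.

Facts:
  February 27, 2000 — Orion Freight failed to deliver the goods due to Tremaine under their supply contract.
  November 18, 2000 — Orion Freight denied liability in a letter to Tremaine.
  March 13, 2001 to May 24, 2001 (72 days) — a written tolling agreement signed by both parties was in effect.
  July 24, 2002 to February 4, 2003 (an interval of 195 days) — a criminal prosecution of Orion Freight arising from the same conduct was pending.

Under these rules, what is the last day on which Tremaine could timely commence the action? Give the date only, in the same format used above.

May 10, 2002

The claim accrued on February 27, 2000, the date of the act.
Adding the 2 years base period to February 27, 2000 gives a deadline of February 27, 2002, before any tolling.
The written tolling agreement from March 13, 2001 to May 24, 2001 tolled the period for 72 days, extending the deadline to May 10, 2002.
By the time the pending criminal prosecution began on July 24, 2002, the limitation period had already expired on May 10, 2002; that interval cannot revive it.
The other events in the timeline have no effect on the limitation period under the stated rules.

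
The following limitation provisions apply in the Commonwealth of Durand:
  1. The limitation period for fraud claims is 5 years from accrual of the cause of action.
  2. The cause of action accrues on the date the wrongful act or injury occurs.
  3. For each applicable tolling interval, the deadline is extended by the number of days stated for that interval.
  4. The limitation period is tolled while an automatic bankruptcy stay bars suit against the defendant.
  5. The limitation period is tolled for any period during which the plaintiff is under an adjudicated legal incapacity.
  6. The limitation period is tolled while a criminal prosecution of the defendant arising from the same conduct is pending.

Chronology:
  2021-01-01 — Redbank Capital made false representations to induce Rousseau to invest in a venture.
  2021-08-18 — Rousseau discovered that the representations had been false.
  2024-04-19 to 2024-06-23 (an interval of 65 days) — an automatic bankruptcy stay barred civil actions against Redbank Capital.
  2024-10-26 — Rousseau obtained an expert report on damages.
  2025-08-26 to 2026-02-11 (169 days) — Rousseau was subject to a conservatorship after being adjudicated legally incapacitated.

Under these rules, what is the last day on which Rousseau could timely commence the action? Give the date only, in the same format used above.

Because the rule ties accrual to occurrence, the claim accrued on 2021-01-01, not on the 2021-08-18 discovery date.
5 years from 2021-01-01 is 2026-01-01.
Because the automatic bankruptcy stay ran from 2024-04-19 to 2024-06-23, the deadline is extended by 65 days to 2026-03-07.
The period was tolled for 169 days by the plaintiff's legal incapacity (2025-08-26 to 2026-02-11), pushing the deadline to 2026-08-23.
Nothing else in the chronology tolls or restarts the period.

2026-08-23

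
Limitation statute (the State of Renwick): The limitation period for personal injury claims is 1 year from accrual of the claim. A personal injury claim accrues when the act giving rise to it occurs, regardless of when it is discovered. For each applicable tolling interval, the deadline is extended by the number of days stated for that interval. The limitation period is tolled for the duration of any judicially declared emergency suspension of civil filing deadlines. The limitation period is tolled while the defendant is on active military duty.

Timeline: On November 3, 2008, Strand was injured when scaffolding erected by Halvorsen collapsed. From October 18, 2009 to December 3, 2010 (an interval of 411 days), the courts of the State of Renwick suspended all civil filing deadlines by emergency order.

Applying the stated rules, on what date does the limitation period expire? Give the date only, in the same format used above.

The claim accrued on November 3, 2008, when the wrongful act occurred.
Adding the 1 year base period to November 3, 2008 gives a deadline of November 3, 2009, before any tolling.
The period was tolled for 411 days by the emergency suspension of filing deadlines (October 18, 2009 to December 3, 2010), pushing the deadline to December 19, 2010.

December 19, 2010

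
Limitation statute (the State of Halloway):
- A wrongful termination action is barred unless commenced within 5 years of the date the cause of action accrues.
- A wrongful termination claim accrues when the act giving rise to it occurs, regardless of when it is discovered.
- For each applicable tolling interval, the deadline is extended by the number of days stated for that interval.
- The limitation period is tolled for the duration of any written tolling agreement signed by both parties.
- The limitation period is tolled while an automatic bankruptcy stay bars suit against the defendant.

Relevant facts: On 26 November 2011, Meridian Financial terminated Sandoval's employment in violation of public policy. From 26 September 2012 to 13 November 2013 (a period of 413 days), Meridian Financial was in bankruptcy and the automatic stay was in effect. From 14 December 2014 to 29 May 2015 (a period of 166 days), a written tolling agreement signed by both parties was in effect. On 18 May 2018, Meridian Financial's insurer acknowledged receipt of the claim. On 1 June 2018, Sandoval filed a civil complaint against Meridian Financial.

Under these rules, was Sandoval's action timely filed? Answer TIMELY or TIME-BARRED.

TIMELY

The cause of action accrued on 26 November 2011, the date of the act.
Adding the 5 years base period to 26 November 2011 gives a deadline of 26 November 2016, before any tolling.
The automatic bankruptcy stay from 26 September 2012 to 13 November 2013 tolled the period for 413 days, extending the deadline to 13 January 2018.
The written tolling agreement from 14 December 2014 to 29 May 2015 tolled the period for 166 days, extending the deadline to 28 June 2018.
None of the other events listed affects the running of the period under the stated rules.
Sandoval filed on 1 June 2018, before the 28 June 2018 deadline, so the action is timely.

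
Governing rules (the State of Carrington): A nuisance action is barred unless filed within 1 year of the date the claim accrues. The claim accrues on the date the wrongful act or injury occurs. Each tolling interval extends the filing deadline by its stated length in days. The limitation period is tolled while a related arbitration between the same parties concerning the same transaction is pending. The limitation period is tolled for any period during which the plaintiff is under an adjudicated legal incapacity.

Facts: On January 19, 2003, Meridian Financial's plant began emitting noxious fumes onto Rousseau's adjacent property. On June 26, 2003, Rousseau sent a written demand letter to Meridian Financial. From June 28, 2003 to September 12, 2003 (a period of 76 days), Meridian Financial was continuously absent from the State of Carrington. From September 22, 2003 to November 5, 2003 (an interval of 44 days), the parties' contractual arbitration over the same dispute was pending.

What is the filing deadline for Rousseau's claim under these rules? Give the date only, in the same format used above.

The claim accrued on January 19, 2003, when the wrongful act occurred.
1 year from January 19, 2003 is January 19, 2004.
The period was tolled for 44 days by the pending related arbitration (September 22, 2003 to November 5, 2003), pushing the deadline to March 3, 2004.
The defendant's absence from the jurisdiction from June 28, 2003 to September 12, 2003 does not toll the period, because no stated rule makes the defendant's absence a tolling event.
Nothing else in the chronology tolls or restarts the period.

March 3, 2004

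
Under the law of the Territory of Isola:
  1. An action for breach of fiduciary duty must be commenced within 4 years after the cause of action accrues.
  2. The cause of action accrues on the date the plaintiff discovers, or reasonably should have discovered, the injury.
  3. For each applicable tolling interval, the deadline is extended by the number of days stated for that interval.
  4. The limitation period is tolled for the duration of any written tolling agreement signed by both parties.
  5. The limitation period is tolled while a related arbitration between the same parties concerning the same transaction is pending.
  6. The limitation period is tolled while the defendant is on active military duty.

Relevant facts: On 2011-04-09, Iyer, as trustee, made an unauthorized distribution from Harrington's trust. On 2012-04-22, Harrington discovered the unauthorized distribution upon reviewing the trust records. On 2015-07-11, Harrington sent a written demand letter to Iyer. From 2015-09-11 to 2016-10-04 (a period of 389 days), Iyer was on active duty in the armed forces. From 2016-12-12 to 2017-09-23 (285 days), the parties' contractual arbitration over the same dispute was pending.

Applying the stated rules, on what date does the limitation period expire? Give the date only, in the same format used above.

Accrual is tied to discovery, so the period began on 2012-04-22 rather than on 2011-04-09 when the act occurred.
4 years from 2012-04-22 is 2016-04-22.
Because the defendant's active military service ran from 2015-09-11 to 2016-10-04, the deadline is extended by 389 days to 2017-05-16.
The pending related arbitration from 2016-12-12 to 2017-09-23 tolled the period for 285 days, extending the deadline to 2018-02-25.
Nothing else in the chronology tolls or restarts the period.

2018-02-25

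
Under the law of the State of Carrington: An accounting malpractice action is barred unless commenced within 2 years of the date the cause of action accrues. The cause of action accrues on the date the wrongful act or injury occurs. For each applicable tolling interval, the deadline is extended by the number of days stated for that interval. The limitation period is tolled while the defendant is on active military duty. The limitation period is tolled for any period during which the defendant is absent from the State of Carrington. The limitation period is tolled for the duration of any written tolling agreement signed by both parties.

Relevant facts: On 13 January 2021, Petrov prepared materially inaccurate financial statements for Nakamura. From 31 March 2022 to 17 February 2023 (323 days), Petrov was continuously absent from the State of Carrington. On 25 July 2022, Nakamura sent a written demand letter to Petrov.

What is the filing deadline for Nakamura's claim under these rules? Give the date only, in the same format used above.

The claim accrued on 13 January 2021, when the wrongful act occurred.
The untolled deadline — 2 years after 13 January 2021 — is 13 January 2023.
The defendant's absence from the jurisdiction from 31 March 2022 to 17 February 2023 tolled the period for 323 days, extending the deadline to 2 December 2023.
The other events in the timeline have no effect on the limitation period under the stated rules.

2 December 2023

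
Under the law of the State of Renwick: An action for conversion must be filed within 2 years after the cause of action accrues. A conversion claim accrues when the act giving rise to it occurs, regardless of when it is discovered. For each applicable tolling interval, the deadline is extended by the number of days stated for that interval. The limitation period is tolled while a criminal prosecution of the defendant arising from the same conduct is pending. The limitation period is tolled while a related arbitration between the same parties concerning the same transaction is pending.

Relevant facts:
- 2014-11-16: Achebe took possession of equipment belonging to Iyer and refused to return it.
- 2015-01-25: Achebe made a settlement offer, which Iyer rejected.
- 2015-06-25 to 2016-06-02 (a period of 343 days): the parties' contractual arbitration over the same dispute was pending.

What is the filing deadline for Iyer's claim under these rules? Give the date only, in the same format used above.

2017-10-25

The cause of action accrued on 2014-11-16, the date of the act.
The untolled deadline — 2 years after 2014-11-16 — is 2016-11-16.
The pending related arbitration from 2015-06-25 to 2016-06-02 tolled the period for 343 days, extending the deadline to 2017-10-25.
Nothing else in the chronology tolls or restarts the period.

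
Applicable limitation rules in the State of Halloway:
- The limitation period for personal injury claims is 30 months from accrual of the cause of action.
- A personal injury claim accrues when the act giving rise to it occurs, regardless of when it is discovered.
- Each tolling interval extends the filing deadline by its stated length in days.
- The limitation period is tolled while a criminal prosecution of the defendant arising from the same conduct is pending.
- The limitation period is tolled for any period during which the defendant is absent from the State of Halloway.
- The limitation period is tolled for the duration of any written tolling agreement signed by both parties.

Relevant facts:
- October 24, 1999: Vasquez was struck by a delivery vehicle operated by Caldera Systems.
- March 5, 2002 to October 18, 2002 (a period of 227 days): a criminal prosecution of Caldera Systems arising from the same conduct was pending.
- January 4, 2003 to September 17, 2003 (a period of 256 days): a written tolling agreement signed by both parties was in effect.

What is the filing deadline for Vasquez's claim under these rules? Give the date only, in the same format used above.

The claim accrued on October 24, 1999, when the wrongful act occurred.
Adding the 30 months base period to October 24, 1999 gives a deadline of April 24, 2002, before any tolling.
The period was tolled for 227 days by the pending criminal prosecution (March 5, 2002 to October 18, 2002), pushing the deadline to December 7, 2002.
The written tolling agreement starting January 4, 2003 came too late — the period had run on December 7, 2002 — and so does not extend the deadline.

December 7, 2002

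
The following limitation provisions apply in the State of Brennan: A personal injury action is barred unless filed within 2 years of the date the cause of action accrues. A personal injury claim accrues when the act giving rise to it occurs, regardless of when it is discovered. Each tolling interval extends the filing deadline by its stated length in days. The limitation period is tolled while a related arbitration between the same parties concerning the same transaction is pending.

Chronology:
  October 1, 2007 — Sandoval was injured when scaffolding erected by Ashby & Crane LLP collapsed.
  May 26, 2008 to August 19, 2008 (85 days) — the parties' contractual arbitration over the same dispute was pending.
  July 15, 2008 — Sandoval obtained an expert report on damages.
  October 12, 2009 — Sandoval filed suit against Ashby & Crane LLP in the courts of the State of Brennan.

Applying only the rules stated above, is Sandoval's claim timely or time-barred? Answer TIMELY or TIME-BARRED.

The cause of action accrued on October 1, 2007, the date of the act.
The untolled deadline — 2 years after October 1, 2007 — is October 1, 2009.
The pending related arbitration from May 26, 2008 to August 19, 2008 tolled the period for 85 days, extending the deadline to December 25, 2009.
None of the other events listed affects the running of the period under the stated rules.
The October 12, 2009 filing precedes the December 25, 2009 deadline; the claim is timely.

TIMELY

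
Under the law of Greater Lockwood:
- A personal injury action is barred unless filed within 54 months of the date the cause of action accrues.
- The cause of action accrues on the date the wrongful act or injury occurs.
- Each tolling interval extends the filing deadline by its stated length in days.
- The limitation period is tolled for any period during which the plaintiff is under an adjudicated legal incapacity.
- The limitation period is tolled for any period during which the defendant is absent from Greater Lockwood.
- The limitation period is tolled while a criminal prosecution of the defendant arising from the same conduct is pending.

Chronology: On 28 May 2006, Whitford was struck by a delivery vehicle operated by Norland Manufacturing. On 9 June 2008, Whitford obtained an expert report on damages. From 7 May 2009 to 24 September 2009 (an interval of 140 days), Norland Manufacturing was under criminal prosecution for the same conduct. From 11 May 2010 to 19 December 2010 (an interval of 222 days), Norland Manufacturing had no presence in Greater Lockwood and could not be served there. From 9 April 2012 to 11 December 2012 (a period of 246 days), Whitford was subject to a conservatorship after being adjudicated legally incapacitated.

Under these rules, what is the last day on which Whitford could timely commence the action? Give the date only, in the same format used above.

The claim accrued on 28 May 2006, when the wrongful act occurred.
The untolled deadline — 54 months after 28 May 2006 — is 28 November 2010.
The pending criminal prosecution from 7 May 2009 to 24 September 2009 tolled the period for 140 days, extending the deadline to 17 April 2011.
The defendant's absence from the jurisdiction from 11 May 2010 to 19 December 2010 tolled the period for 222 days, extending the deadline to 25 November 2011.
By the time the plaintiff's legal incapacity began on 9 April 2012, the limitation period had already expired on 25 November 2011; that interval cannot revive it.
Nothing else in the chronology tolls or restarts the period.

25 November 2011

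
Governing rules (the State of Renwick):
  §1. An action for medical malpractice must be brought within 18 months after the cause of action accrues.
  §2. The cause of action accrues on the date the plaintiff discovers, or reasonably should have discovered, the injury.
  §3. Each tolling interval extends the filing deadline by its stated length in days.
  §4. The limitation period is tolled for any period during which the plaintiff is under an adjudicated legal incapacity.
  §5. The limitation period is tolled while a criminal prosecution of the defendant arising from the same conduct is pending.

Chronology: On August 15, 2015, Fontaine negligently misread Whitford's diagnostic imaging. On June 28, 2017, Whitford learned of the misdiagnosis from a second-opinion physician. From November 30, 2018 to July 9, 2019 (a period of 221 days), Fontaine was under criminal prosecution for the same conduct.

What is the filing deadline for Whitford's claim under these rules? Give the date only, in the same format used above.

August 6, 2019

Accrual is tied to discovery, so the period began on June 28, 2017 rather than on August 15, 2015 when the act occurred.
18 months from June 28, 2017 is December 28, 2018.
The pending criminal prosecution from November 30, 2018 to July 9, 2019 tolled the period for 221 days, extending the deadline to August 6, 2019.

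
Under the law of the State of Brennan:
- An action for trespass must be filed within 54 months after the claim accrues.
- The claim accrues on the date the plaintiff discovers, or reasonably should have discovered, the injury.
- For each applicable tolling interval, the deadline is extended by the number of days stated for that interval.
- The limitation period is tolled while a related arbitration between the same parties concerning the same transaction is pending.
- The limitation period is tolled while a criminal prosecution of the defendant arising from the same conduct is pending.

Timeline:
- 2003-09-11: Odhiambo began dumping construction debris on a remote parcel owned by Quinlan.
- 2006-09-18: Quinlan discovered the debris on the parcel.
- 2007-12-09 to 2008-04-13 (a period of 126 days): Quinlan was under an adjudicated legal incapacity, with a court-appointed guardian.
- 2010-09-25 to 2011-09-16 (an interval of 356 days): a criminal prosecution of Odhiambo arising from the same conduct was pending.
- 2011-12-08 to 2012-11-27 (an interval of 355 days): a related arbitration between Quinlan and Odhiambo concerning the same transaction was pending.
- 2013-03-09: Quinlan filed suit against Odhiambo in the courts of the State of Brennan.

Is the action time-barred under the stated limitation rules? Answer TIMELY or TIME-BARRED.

TIME-BARRED

The claim did not accrue until Quinlan discovered the injury on 2006-09-18; the 2003-09-11 act date does not start the clock under the stated rule.
54 months from 2006-09-18 is 2011-03-18.
Because the pending criminal prosecution ran from 2010-09-25 to 2011-09-16, the deadline is extended by 356 days to 2012-03-08.
The pending related arbitration from 2011-12-08 to 2012-11-27 tolled the period for 355 days, extending the deadline to 2013-02-26.
The plaintiff's legal incapacity from 2007-12-09 to 2008-04-13 does not toll the period, because no stated rule makes the plaintiff's incapacity a tolling event.
The 2013-03-09 filing falls after the 2013-02-26 deadline; the claim is time-barred.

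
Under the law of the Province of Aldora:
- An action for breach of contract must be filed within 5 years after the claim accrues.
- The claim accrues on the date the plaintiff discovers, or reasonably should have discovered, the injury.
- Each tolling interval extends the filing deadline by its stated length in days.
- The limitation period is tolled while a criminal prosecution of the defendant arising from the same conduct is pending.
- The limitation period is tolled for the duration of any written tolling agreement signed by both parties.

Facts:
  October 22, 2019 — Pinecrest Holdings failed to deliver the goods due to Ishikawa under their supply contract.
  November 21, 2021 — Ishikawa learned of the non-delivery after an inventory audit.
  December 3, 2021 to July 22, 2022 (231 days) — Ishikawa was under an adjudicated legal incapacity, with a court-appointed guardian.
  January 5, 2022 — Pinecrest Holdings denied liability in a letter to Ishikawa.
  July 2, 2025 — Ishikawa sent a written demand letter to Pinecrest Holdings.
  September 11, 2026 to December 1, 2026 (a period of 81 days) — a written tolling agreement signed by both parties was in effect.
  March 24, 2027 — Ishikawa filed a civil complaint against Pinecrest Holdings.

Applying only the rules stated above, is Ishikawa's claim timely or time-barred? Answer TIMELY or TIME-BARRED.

Accrual is tied to discovery, so the period began on November 21, 2021 rather than on October 22, 2019 when the act occurred.
5 years from November 21, 2021 is November 21, 2026.
Because the written tolling agreement ran from September 11, 2026 to December 1, 2026, the deadline is extended by 81 days to February 10, 2027.
The plaintiff's legal incapacity from December 3, 2021 to July 22, 2022 does not toll the period, because no stated rule makes the plaintiff's incapacity a tolling event.
None of the other events listed affects the running of the period under the stated rules.
Filing on March 24, 2027 missed the February 10, 2027 deadline — the action is time-barred.

TIME-BARRED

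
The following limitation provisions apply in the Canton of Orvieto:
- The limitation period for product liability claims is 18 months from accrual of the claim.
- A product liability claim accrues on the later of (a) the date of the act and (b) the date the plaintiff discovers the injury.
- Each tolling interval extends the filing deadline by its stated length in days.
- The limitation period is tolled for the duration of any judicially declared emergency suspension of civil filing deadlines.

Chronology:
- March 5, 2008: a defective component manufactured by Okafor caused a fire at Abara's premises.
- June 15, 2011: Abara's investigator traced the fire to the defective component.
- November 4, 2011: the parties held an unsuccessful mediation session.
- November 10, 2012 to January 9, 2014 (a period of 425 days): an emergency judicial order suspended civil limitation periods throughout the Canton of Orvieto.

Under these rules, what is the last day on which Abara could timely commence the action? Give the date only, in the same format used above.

Because discovery on June 15, 2011 post-dates the March 5, 2008 act, accrual under the later-of rule falls on June 15, 2011.
The untolled deadline — 18 months after June 15, 2011 — is December 15, 2012.
Because the emergency suspension of filing deadlines ran from November 10, 2012 to January 9, 2014, the deadline is extended by 425 days to February 13, 2014.
The other events in the timeline have no effect on the limitation period under the stated rules.

February 13, 2014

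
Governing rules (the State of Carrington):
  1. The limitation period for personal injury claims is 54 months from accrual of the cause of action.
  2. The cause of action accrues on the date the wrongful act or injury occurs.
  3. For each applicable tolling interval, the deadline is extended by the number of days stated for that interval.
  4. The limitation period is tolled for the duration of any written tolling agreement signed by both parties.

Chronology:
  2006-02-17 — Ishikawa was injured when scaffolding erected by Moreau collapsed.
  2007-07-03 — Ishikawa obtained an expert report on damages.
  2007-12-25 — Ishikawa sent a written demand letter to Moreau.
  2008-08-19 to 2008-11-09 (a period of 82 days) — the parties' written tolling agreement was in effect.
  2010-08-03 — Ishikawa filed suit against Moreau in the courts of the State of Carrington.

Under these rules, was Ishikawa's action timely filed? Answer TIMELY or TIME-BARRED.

The limitation period began to run on 2006-02-17.
The untolled deadline — 54 months after 2006-02-17 — is 2010-08-17.
The written tolling agreement from 2008-08-19 to 2008-11-09 tolled the period for 82 days, extending the deadline to 2010-11-07.
Nothing else in the chronology tolls or restarts the period.
The 2010-08-03 filing precedes the 2010-11-07 deadline; the claim is timely.

TIMELY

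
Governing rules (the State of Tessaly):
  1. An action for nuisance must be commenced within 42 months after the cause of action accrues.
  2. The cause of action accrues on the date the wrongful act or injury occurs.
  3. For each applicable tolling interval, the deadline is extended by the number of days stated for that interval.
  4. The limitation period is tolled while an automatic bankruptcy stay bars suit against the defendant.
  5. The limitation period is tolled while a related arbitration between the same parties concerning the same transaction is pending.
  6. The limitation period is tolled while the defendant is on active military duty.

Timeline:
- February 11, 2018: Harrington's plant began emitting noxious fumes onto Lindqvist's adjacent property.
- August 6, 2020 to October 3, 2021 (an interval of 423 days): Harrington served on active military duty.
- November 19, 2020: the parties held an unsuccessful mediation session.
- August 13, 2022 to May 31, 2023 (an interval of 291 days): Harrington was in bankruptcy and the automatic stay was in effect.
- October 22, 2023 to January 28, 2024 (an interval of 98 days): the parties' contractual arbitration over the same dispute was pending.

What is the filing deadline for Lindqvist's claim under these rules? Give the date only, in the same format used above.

The cause of action accrued on February 11, 2018, the date of the act.
The untolled deadline — 42 months after February 11, 2018 — is August 11, 2021.
The defendant's active military service from August 6, 2020 to October 3, 2021 tolled the period for 423 days, extending the deadline to October 8, 2022.
The automatic bankruptcy stay from August 13, 2022 to May 31, 2023 tolled the period for 291 days, extending the deadline to July 26, 2023.
The pending related arbitration from October 22, 2023 to January 28, 2024 began after the period had already run on July 26, 2023, so it has no tolling effect.
The other events in the timeline have no effect on the limitation period under the stated rules.

July 26, 2023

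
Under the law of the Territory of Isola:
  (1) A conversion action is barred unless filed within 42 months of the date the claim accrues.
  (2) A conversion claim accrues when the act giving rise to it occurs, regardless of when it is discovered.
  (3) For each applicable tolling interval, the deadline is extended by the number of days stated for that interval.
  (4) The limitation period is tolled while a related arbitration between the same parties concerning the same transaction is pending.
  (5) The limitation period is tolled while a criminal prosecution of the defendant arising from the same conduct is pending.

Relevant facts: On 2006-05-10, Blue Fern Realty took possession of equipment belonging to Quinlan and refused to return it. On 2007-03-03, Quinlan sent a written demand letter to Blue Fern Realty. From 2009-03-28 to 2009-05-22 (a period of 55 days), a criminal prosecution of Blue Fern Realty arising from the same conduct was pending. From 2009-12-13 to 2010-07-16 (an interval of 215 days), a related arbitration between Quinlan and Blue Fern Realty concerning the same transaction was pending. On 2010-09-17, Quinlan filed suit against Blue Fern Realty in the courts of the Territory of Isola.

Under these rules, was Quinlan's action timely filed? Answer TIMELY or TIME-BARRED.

The limitation period began to run on 2006-05-10.
Adding the 42 months base period to 2006-05-10 gives a deadline of 2009-11-10, before any tolling.
The period was tolled for 55 days by the pending criminal prosecution (2009-03-28 to 2009-05-22), pushing the deadline to 2010-01-04.
Because the pending related arbitration ran from 2009-12-13 to 2010-07-16, the deadline is extended by 215 days to 2010-08-07.
The other events in the timeline have no effect on the limitation period under the stated rules.
Filing on 2010-09-17 missed the 2010-08-07 deadline — the action is time-barred.

TIME-BARRED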